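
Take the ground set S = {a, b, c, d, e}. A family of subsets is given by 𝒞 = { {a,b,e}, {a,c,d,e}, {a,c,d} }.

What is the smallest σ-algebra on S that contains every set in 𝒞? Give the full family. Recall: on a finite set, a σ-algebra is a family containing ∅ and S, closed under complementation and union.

σ(𝒞) (16 sets): { ∅, {a}, {b}, {e}, {a,b}, {a,e}, {b,e}, {c,d}, {a,b,e}, {a,c,d}, {b,c,d}, {c,d,e}, {a,b,c,d}, {a,c,d,e}, {b,c,d,e}, S }

Trace:
Take S₀ = 𝒞 ∪ {∅, S} = { ∅, {a,b,e}, {a,c,d}, {a,c,d,e}, S }.
Pass 1. New:
  {b}  = ᶜ of {a,c,d,e}
  {b,e}  = ᶜ of {a,c,d}
  {c,d}  = ᶜ of {a,b,e}
  — 8 sets.
Pass 2. New:
  {b,c,d}  = {c,d} ∪ {b}
  {a,b,c,d}  = {a,c,d} ∪ {b}
  {b,c,d,e}  = {b,e} ∪ {c,d}
  — 11 sets.
Pass 3 adds 3:
  {a}  = ᶜ of {b,c,d,e}
  {e}  = ᶜ of {a,b,c,d}
  {a,e}  = ᶜ of {b,c,d}
  — 14 sets.
Pass 4 (2 new):
  {a,b}  = {b} ∪ {a}
  {c,d,e}  = {c,d} ∪ {e}
  — 16 sets.
After Pass 5 the family is unchanged; done.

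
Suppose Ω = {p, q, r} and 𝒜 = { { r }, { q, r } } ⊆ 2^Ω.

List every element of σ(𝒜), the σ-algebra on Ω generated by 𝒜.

|σ(𝒜)| = 8.  σ(𝒜) = { {  }, { p }, { q }, { r }, { p, q }, { p, r }, { q, r }, Ω }

Derivation:
Start: 𝒜 ∪ {∅, Ω} = { {  }, { r }, { q, r }, Ω }.
Step 1 adds 2:
  { p }  = { q, r }ᶜ
  { p, q }  = { r }ᶜ
  — 6 sets.
Step 2 adds 1:
  { p, r }  = { r } ∪ { p }
  — 7 sets.
Step 3: 1 new —
  { q }  = { p, r }ᶜ
  — 8 sets.
Step 4: stable.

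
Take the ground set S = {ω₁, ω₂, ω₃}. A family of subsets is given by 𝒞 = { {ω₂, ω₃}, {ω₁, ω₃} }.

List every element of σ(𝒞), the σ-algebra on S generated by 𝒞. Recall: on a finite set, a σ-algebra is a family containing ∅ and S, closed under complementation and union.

Answer: σ(𝒞) = { {}, {ω₁}, {ω₂}, {ω₃}, {ω₁, ω₂}, {ω₁, ω₃}, {ω₂, ω₃}, S }

Trace:
Take S₀ = 𝒞 ∪ {∅, S} = { {}, {ω₁, ω₃}, {ω₂, ω₃}, S }.
Iteration 1 adds 2:
  {ω₁}  = ᶜ of {ω₂, ω₃}
  {ω₂}  = ᶜ of {ω₁, ω₃}
  |family| = 6
Iteration 2 adds 1:
  {ω₁, ω₂}  = {ω₂} ∪ {ω₁}
  |family| = 7
Iteration 3 adds 1:
  {ω₃}  = ᶜ of {ω₁, ω₂}
  |family| = 8
Iteration 4: stable.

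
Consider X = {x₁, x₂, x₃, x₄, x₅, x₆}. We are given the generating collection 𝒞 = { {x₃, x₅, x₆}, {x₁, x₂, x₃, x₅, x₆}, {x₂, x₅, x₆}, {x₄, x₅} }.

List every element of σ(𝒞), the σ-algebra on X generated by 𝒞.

σ(𝒞) = { ∅, {x₁}, {x₂}, {x₃}, {x₄}, {x₅}, {x₆}, {x₁, x₂}, {x₁, x₃}, {x₁, x₄}, {x₁, x₅}, {x₁, x₆}, {x₂, x₃}, {x₂, x₄}, {x₂, x₅}, {x₂, x₆}, {x₃, x₄}, {x₃, x₅}, {x₃, x₆}, {x₄, x₅}, {x₄, x₆}, {x₅, x₆}, {x₁, x₂, x₃}, {x₁, x₂, x₄}, {x₁, x₂, x₅}, {x₁, x₂, x₆}, {x₁, x₃, x₄}, {x₁, x₃, x₅}, {x₁, x₃, x₆}, {x₁, x₄, x₅}, {x₁, x₄, x₆}, {x₁, x₅, x₆}, {x₂, x₃, x₄}, {x₂, x₃, x₅}, {x₂, x₃, x₆}, {x₂, x₄, x₅}, {x₂, x₄, x₆}, {x₂, x₅, x₆}, {x₃, x₄, x₅}, {x₃, x₄, x₆}, {x₃, x₅, x₆}, {x₄, x₅, x₆}, {x₁, x₂, x₃, x₄}, {x₁, x₂, x₃, x₅}, {x₁, x₂, x₃, x₆}, {x₁, x₂, x₄, x₅}, {x₁, x₂, x₄, x₆}, {x₁, x₂, x₅, x₆}, {x₁, x₃, x₄, x₅}, {x₁, x₃, x₄, x₆}, {x₁, x₃, x₅, x₆}, {x₁, x₄, x₅, x₆}, {x₂, x₃, x₄, x₅}, {x₂, x₃, x₄, x₆}, {x₂, x₃, x₅, x₆}, {x₂, x₄, x₅, x₆}, {x₃, x₄, x₅, x₆}, {x₁, x₂, x₃, x₄, x₅}, {x₁, x₂, x₃, x₄, x₆}, {x₁, x₂, x₃, x₅, x₆}, {x₁, x₂, x₄, x₅, x₆}, {x₁, x₃, x₄, x₅, x₆}, {x₂, x₃, x₄, x₅, x₆}, X }

Working:
Take S₀ = 𝒞 ∪ {∅, X} = { ∅, {x₄, x₅}, {x₂, x₅, x₆}, {x₃, x₅, x₆}, {x₁, x₂, x₃, x₅, x₆}, X }.
Step 1 (7 new):
  {x₄}  = X∖{x₁, x₂, x₃, x₅, x₆}
  {x₁, x₂, x₄}  = X∖{x₃, x₅, x₆}
  {x₁, x₃, x₄}  = X∖{x₂, x₅, x₆}
  {x₁, x₂, x₃, x₆}  = X∖{x₄, x₅}
  {x₂, x₃, x₅, x₆}  = {x₃, x₅, x₆} ∪ {x₂, x₅, x₆}
  {x₂, x₄, x₅, x₆}  = {x₄, x₅} ∪ {x₂, x₅, x₆}
  {x₃, x₄, x₅, x₆}  = {x₄, x₅} ∪ {x₃, x₅, x₆}
  [13 total]
Step 2: 10 new —
  {x₁, x₂}  = X∖{x₃, x₄, x₅, x₆}
  {x₁, x₃}  = X∖{x₂, x₄, x₅, x₆}
  {x₁, x₄}  = X∖{x₂, x₃, x₅, x₆}
  {x₁, x₂, x₃, x₄}  = {x₁, x₂, x₄} ∪ {x₁, x₃, x₄}
  {x₁, x₂, x₄, x₅}  = {x₁, x₂, x₄} ∪ {x₄, x₅}
  {x₁, x₃, x₄, x₅}  = {x₄, x₅} ∪ {x₁, x₃, x₄}
  {x₁, x₂, x₃, x₄, x₆}  = {x₁, x₂, x₃, x₆} ∪ {x₁, x₂, x₄}
  {x₁, x₂, x₄, x₅, x₆}  = {x₂, x₅, x₆} ∪ {x₁, x₂, x₄}
  {x₁, x₃, x₄, x₅, x₆}  = {x₃, x₄, x₅, x₆} ∪ {x₁, x₃, x₄}
  {x₂, x₃, x₄, x₅, x₆}  = {x₃, x₄, x₅, x₆} ∪ {x₂, x₅, x₆}
  [23 total]
Step 3 adds 12:
  {x₁}  = X∖{x₂, x₃, x₄, x₅, x₆}
  {x₂}  = X∖{x₁, x₃, x₄, x₅, x₆}
  {x₃}  = X∖{x₁, x₂, x₄, x₅, x₆}
  {x₅}  = X∖{x₁, x₂, x₃, x₄, x₆}
  {x₂, x₆}  = X∖{x₁, x₃, x₄, x₅}
  {x₃, x₆}  = X∖{x₁, x₂, x₄, x₅}
  {x₅, x₆}  = X∖{x₁, x₂, x₃, x₄}
  {x₁, x₂, x₃}  = {x₁, x₃} ∪ {x₁, x₂}
  {x₁, x₄, x₅}  = {x₄, x₅} ∪ {x₁, x₄}
  {x₁, x₂, x₅, x₆}  = {x₁, x₂} ∪ {x₂, x₅, x₆}
  {x₁, x₃, x₅, x₆}  = {x₁, x₃} ∪ {x₃, x₅, x₆}
  {x₁, x₂, x₃, x₄, x₅}  = {x₄, x₅} ∪ {x₁, x₂, x₃, x₄}
  [35 total]
Step 4 (22 new):
  {x₆}  = X∖{x₁, x₂, x₃, x₄, x₅}
  {x₁, x₅}  = {x₁} ∪ {x₅}
  {x₂, x₃}  = {x₂} ∪ {x₃}
  {x₂, x₄}  = X∖{x₁, x₃, x₅, x₆}
  {x₂, x₅}  = {x₂} ∪ {x₅}
  {x₃, x₄}  = X∖{x₁, x₂, x₅, x₆}
  {x₃, x₅}  = {x₅} ∪ {x₃}
  {x₁, x₂, x₅}  = {x₁, x₂} ∪ {x₅}
  {x₁, x₂, x₆}  = {x₁, x₂} ∪ {x₂, x₆}
  {x₁, x₃, x₅}  = {x₅} ∪ {x₁, x₃}
  {x₁, x₃, x₆}  = {x₁} ∪ {x₃, x₆}
  {x₁, x₅, x₆}  = {x₅, x₆} ∪ {x₁}
  {x₂, x₃, x₆}  = X∖{x₁, x₄, x₅}
  {x₂, x₄, x₅}  = {x₂} ∪ {x₄, x₅}
  {x₂, x₄, x₆}  = {x₂, x₆} ∪ {x₄}
  {x₃, x₄, x₅}  = {x₄, x₅} ∪ {x₃}
  {x₃, x₄, x₆}  = {x₃, x₆} ∪ {x₄}
  {x₄, x₅, x₆}  = X∖{x₁, x₂, x₃}
  {x₁, x₂, x₃, x₅}  = {x₁, x₂, x₃} ∪ {x₅}
  {x₁, x₂, x₄, x₆}  = {x₂, x₆} ∪ {x₁, x₂, x₄}
  {x₁, x₃, x₄, x₆}  = {x₁, x₃, x₄} ∪ {x₃, x₆}
  {x₁, x₄, x₅, x₆}  = {x₁, x₄, x₅} ∪ {x₅, x₆}
  [57 total]
Step 5. New:
  {x₁, x₆}  = {x₆} ∪ {x₁}
  {x₄, x₆}  = X∖{x₁, x₂, x₃, x₅}
  {x₁, x₄, x₆}  = {x₁, x₄} ∪ {x₆}
  {x₂, x₃, x₄}  = X∖{x₁, x₅, x₆}
  {x₂, x₃, x₅}  = {x₂, x₅} ∪ {x₃, x₅}
  {x₂, x₃, x₄, x₅}  = {x₂, x₅} ∪ {x₃, x₄, x₅}
  {x₂, x₃, x₄, x₆}  = X∖{x₁, x₅}
  [64 total]
Step 6 adds nothing — fixpoint reached.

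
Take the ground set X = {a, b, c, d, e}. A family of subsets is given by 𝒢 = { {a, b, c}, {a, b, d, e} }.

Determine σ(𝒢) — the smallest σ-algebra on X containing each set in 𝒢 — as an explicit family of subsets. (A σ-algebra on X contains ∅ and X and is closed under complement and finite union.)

Answer: σ(𝒢) = { {}, {c}, {a, b}, {d, e}, {a, b, c}, {c, d, e}, {a, b, d, e}, X }

Derivation:
Start: 𝒢 ∪ {∅, X} = { {}, {a, b, c}, {a, b, d, e}, X }.
Step 1 adds 2:
  {c}  = {a, b, d, e}ᶜ
  {d, e}  = {a, b, c}ᶜ
Step 2 (1 new):
  {c, d, e}  = {d, e} ∪ {c}
Step 3. New:
  {a, b}  = {c, d, e}ᶜ
Step 4: closed — nothing new.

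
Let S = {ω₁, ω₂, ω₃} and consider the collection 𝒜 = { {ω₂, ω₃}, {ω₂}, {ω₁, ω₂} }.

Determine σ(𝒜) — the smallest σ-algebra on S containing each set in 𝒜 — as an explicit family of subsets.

Start: 𝒜 ∪ {∅, S} = { ∅, {ω₂}, {ω₁, ω₂}, {ω₂, ω₃}, S }.
Step 1: +3 →
  {ω₁}  = ᶜ of {ω₂, ω₃}
  {ω₃}  = ᶜ of {ω₁, ω₂}
  {ω₁, ω₃}  = ᶜ of {ω₂}
  [8 total]
Step 2 adds nothing — fixpoint reached.

σ(𝒜) = { ∅, {ω₁}, {ω₂}, {ω₃}, {ω₁, ω₂}, {ω₁, ω₃}, {ω₂, ω₃}, S }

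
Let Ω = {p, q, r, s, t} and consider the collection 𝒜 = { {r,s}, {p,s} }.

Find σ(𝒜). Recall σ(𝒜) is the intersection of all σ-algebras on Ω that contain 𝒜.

|σ(𝒜)| = 16.  σ(𝒜) = { {}, {p}, {r}, {s}, {p,r}, {p,s}, {q,t}, {r,s}, {p,q,t}, {p,r,s}, {q,r,t}, {q,s,t}, {p,q,r,t}, {p,q,s,t}, {q,r,s,t}, Ω }

Check:
Take S₀ = 𝒜 ∪ {∅, Ω} = { {}, {p,s}, {r,s}, Ω }.
Iteration 1: 3 new —
  {p,q,t}  = Ω∖{r,s}
  {p,r,s}  = {r,s} ∪ {p,s}
  {q,r,t}  = Ω∖{p,s}
  — 7 sets.
Iteration 2 (4 new):
  {q,t}  = Ω∖{p,r,s}
  {p,q,r,t}  = {p,q,t} ∪ {q,r,t}
  {p,q,s,t}  = {p,q,t} ∪ {p,s}
  {q,r,s,t}  = {r,s} ∪ {q,r,t}
  — 11 sets.
Iteration 3 adds 3:
  {p}  = Ω∖{q,r,s,t}
  {r}  = Ω∖{p,q,s,t}
  {s}  = Ω∖{p,q,r,t}
  — 14 sets.
Iteration 4: +2 →
  {p,r}  = {r} ∪ {p}
  {q,s,t}  = {q,t} ∪ {s}
  — 16 sets.
Iteration 5: stable.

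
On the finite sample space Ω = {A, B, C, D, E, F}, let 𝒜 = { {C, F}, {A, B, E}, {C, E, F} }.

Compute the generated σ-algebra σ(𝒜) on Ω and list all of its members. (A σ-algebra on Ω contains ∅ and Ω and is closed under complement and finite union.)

|σ(𝒜)| = 16.  σ(𝒜) = { ∅, {D}, {E}, {A, B}, {C, F}, {D, E}, {A, B, D}, {A, B, E}, {C, D, F}, {C, E, F}, {A, B, C, F}, {A, B, D, E}, {C, D, E, F}, {A, B, C, D, F}, {A, B, C, E, F}, Ω }

Derivation:
Take S₀ = 𝒜 ∪ {∅, Ω} = { ∅, {C, F}, {A, B, E}, {C, E, F}, Ω }.
Round 1: 4 new —
  {A, B, D}  = ᶜ of {C, E, F}
  {C, D, F}  = ᶜ of {A, B, E}
  {A, B, D, E}  = ᶜ of {C, F}
  {A, B, C, E, F}  = {A, B, E} ∪ {C, F}
  (now 9)
Round 2 adds 3:
  {D}  = ᶜ of {A, B, C, E, F}
  {C, D, E, F}  = {C, E, F} ∪ {C, D, F}
  {A, B, C, D, F}  = {A, B, D} ∪ {C, F}
  (now 12)
Round 3 adds 2:
  {E}  = ᶜ of {A, B, C, D, F}
  {A, B}  = ᶜ of {C, D, E, F}
  (now 14)
Round 4: 2 new —
  {D, E}  = {D} ∪ {E}
  {A, B, C, F}  = {A, B} ∪ {C, F}
  (now 16)
Round 5: closed — nothing new.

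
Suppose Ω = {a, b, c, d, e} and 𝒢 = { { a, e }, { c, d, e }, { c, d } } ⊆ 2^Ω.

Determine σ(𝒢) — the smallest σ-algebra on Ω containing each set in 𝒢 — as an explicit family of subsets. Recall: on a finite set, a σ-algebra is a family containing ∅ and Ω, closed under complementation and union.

Take S₀ = 𝒢 ∪ {∅, Ω} = { ∅, { a, e }, { c, d }, { c, d, e }, Ω }.
Iteration 1: +4 →
  { a, b }  = Ω∖{ c, d, e }
  { a, b, e }  = Ω∖{ c, d }
  { b, c, d }  = Ω∖{ a, e }
  { a, c, d, e }  = { c, d, e } ∪ { a, e }
  (now 9)
Iteration 2. New:
  { b }  = Ω∖{ a, c, d, e }
  { a, b, c, d }  = { c, d } ∪ { a, b }
  { b, c, d, e }  = { c, d, e } ∪ { b, c, d }
  (now 12)
Iteration 3. New:
  { a }  = Ω∖{ b, c, d, e }
  { e }  = Ω∖{ a, b, c, d }
  (now 14)
Iteration 4. New:
  { b, e }  = { b } ∪ { e }
  { a, c, d }  = { c, d } ∪ { a }
  (now 16)
After Iteration 5 the family is unchanged; done.

Therefore σ(𝒢) = { ∅, { a }, { b }, { e }, { a, b }, { a, e }, { b, e }, { c, d }, { a, b, e }, { a, c, d }, { b, c, d }, { c, d, e }, { a, b, c, d }, { a, c, d, e }, { b, c, d, e }, Ω } (|σ(𝒢)| = 16).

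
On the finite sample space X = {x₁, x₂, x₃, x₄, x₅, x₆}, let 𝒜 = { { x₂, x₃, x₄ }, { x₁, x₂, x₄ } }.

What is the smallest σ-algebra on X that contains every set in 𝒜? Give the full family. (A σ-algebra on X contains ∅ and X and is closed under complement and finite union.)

σ(𝒜) = { {  }, { x₁ }, { x₃ }, { x₁, x₃ }, { x₂, x₄ }, { x₅, x₆ }, { x₁, x₂, x₄ }, { x₁, x₅, x₆ }, { x₂, x₃, x₄ }, { x₃, x₅, x₆ }, { x₁, x₂, x₃, x₄ }, { x₁, x₃, x₅, x₆ }, { x₂, x₄, x₅, x₆ }, { x₁, x₂, x₄, x₅, x₆ }, { x₂, x₃, x₄, x₅, x₆ }, X }

Derivation:
Seed the family with 𝒜 together with ∅ and X: { {  }, { x₁, x₂, x₄ }, { x₂, x₃, x₄ }, X }.
Iteration 1 (3 new):
  { x₁, x₅, x₆ }  = complement { x₂, x₃, x₄ }
  { x₃, x₅, x₆ }  = complement { x₁, x₂, x₄ }
  { x₁, x₂, x₃, x₄ }  = { x₁, x₂, x₄ } ∪ { x₂, x₃, x₄ }
  — 7 sets.
Iteration 2: 4 new —
  { x₅, x₆ }  = complement { x₁, x₂, x₃, x₄ }
  { x₁, x₃, x₅, x₆ }  = { x₁, x₅, x₆ } ∪ { x₃, x₅, x₆ }
  { x₁, x₂, x₄, x₅, x₆ }  = { x₁, x₅, x₆ } ∪ { x₁, x₂, x₄ }
  { x₂, x₃, x₄, x₅, x₆ }  = { x₂, x₃, x₄ } ∪ { x₃, x₅, x₆ }
  — 11 sets.
Iteration 3: +3 →
  { x₁ }  = complement { x₂, x₃, x₄, x₅, x₆ }
  { x₃ }  = complement { x₁, x₂, x₄, x₅, x₆ }
  { x₂, x₄ }  = complement { x₁, x₃, x₅, x₆ }
  — 14 sets.
Iteration 4. New:
  { x₁, x₃ }  = { x₃ } ∪ { x₁ }
  { x₂, x₄, x₅, x₆ }  = { x₅, x₆ } ∪ { x₂, x₄ }
  — 16 sets.
Iteration 5: no new sets; the family is a σ-algebra.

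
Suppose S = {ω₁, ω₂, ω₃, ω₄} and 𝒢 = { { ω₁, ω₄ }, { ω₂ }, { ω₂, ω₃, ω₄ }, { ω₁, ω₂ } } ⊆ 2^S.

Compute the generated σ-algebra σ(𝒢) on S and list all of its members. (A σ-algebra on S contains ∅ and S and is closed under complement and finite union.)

Begin from { {  }, { ω₂ }, { ω₁, ω₂ }, { ω₁, ω₄ }, { ω₂, ω₃, ω₄ }, S } (that is, 𝒢 plus ∅ and S).
Step 1. New:
  { ω₁ }  = ᶜ of { ω₂, ω₃, ω₄ }
  { ω₂, ω₃ }  = ᶜ of { ω₁, ω₄ }
  { ω₃, ω₄ }  = ᶜ of { ω₁, ω₂ }
  { ω₁, ω₂, ω₄ }  = { ω₁, ω₄ } ∪ { ω₁, ω₂ }
  { ω₁, ω₃, ω₄ }  = ᶜ of { ω₂ }
  |family| = 11
Step 2: +2 →
  { ω₃ }  = ᶜ of { ω₁, ω₂, ω₄ }
  { ω₁, ω₂, ω₃ }  = { ω₁, ω₂ } ∪ { ω₂, ω₃ }
  |family| = 13
Step 3 (2 new):
  { ω₄ }  = ᶜ of { ω₁, ω₂, ω₃ }
  { ω₁, ω₃ }  = { ω₃ } ∪ { ω₁ }
  |family| = 15
Step 4. New:
  { ω₂, ω₄ }  = ᶜ of { ω₁, ω₃ }
  |family| = 16
Step 5: already closed under ᶜ and ∪.

σ(𝒢) = { {  }, { ω₁ }, { ω₂ }, { ω₃ }, { ω₄ }, { ω₁, ω₂ }, { ω₁, ω₃ }, { ω₁, ω₄ }, { ω₂, ω₃ }, { ω₂, ω₄ }, { ω₃, ω₄ }, { ω₁, ω₂, ω₃ }, { ω₁, ω₂, ω₄ }, { ω₁, ω₃, ω₄ }, { ω₂, ω₃, ω₄ }, S }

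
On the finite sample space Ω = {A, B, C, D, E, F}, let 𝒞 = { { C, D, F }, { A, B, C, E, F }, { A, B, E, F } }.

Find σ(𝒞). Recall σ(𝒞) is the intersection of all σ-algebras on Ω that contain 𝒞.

σ(𝒞) (16 sets): { ∅, { C }, { D }, { F }, { C, D }, { C, F }, { D, F }, { A, B, E }, { C, D, F }, { A, B, C, E }, { A, B, D, E }, { A, B, E, F }, { A, B, C, D, E }, { A, B, C, E, F }, { A, B, D, E, F }, Ω }

Trace:
Take S₀ = 𝒞 ∪ {∅, Ω} = { ∅, { C, D, F }, { A, B, E, F }, { A, B, C, E, F }, Ω }.
Step 1 (3 new):
  { D }  = { A, B, C, E, F }ᶜ
  { C, D }  = { A, B, E, F }ᶜ
  { A, B, E }  = { C, D, F }ᶜ
  |family| = 8
Step 2 adds 3:
  { A, B, D, E }  = { D } ∪ { A, B, E }
  { A, B, C, D, E }  = { A, B, E } ∪ { C, D }
  { A, B, D, E, F }  = { D } ∪ { A, B, E, F }
  |family| = 11
Step 3 adds 3:
  { C }  = { A, B, D, E, F }ᶜ
  { F }  = { A, B, C, D, E }ᶜ
  { C, F }  = { A, B, D, E }ᶜ
  |family| = 14
Step 4: 2 new —
  { D, F }  = { D } ∪ { F }
  { A, B, C, E }  = { C } ∪ { A, B, E }
  |family| = 16
Step 5: already closed under ᶜ and ∪.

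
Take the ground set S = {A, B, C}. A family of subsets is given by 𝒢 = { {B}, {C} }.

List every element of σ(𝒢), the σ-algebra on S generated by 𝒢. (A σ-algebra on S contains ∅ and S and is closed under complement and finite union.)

Seed the family with 𝒢 together with ∅ and S: { {}, {B}, {C}, S }.
Iteration 1: 3 new —
  {A,B}  = S∖{C}
  {A,C}  = S∖{B}
  {B,C}  = {C} ∪ {B}
  |family| = 7
Iteration 2: +1 →
  {A}  = S∖{B,C}
  |family| = 8
Iteration 3: closed — nothing new.

Therefore σ(𝒢) = { {}, {A}, {B}, {C}, {A,B}, {A,C}, {B,C}, S } (|σ(𝒢)| = 8).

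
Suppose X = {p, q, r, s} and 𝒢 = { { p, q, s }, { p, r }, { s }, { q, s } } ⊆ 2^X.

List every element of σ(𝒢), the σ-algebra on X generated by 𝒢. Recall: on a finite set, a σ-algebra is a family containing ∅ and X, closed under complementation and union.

Answer: σ(𝒢) = { {  }, { p }, { q }, { r }, { s }, { p, q }, { p, r }, { p, s }, { q, r }, { q, s }, { r, s }, { p, q, r }, { p, q, s }, { p, r, s }, { q, r, s }, X }

Derivation:
Seed the family with 𝒢 together with ∅ and X: { {  }, { s }, { p, r }, { q, s }, { p, q, s }, X }.
Step 1 (3 new):
  { r }  = X∖{ p, q, s }
  { p, q, r }  = X∖{ s }
  { p, r, s }  = { p, r } ∪ { s }
  — 9 sets.
Step 2 (3 new):
  { q }  = X∖{ p, r, s }
  { r, s }  = { r } ∪ { s }
  { q, r, s }  = { r } ∪ { q, s }
  — 12 sets.
Step 3. New:
  { p }  = X∖{ q, r, s }
  { p, q }  = X∖{ r, s }
  { q, r }  = { r } ∪ { q }
  — 15 sets.
Step 4: 1 new —
  { p, s }  = X∖{ q, r }
  — 16 sets.
Step 5 adds nothing — fixpoint reached.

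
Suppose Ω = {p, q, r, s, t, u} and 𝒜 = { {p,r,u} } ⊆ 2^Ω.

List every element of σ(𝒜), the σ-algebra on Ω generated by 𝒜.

|σ(𝒜)| = 4.  σ(𝒜) = { {}, {p,r,u}, {q,s,t}, Ω }

Working:
Begin from { {}, {p,r,u}, Ω } (that is, 𝒜 plus ∅ and Ω).
Step 1: +1 →
  {q,s,t}  = ᶜ of {p,r,u}
  [4 total]
Step 2: closed — nothing new.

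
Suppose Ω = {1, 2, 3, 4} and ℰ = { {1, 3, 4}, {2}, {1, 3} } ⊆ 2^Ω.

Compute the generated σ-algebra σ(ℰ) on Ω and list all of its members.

σ(ℰ) (8 sets): { {}, {2}, {4}, {1, 3}, {2, 4}, {1, 2, 3}, {1, 3, 4}, Ω }

Derivation:
Seed the family with ℰ together with ∅ and Ω: { {}, {2}, {1, 3}, {1, 3, 4}, Ω }.
Iteration 1 (2 new):
  {2, 4}  = Ω∖{1, 3}
  {1, 2, 3}  = {1, 3} ∪ {2}
  — 7 sets.
Iteration 2 adds 1:
  {4}  = Ω∖{1, 2, 3}
  — 8 sets.
Iteration 3: closed — nothing new.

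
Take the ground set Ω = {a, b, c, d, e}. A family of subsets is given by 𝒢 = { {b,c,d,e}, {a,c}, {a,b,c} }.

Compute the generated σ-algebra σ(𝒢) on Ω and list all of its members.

Answer: σ(𝒢) = { {}, {a}, {b}, {c}, {a,b}, {a,c}, {b,c}, {d,e}, {a,b,c}, {a,d,e}, {b,d,e}, {c,d,e}, {a,b,d,e}, {a,c,d,e}, {b,c,d,e}, Ω }

Trace:
Seed the family with 𝒢 together with ∅ and Ω: { {}, {a,c}, {a,b,c}, {b,c,d,e}, Ω }.
Round 1: +3 →
  {a}  = {b,c,d,e}ᶜ
  {d,e}  = {a,b,c}ᶜ
  {b,d,e}  = {a,c}ᶜ
  [8 total]
Round 2 adds 3:
  {a,d,e}  = {d,e} ∪ {a}
  {a,b,d,e}  = {b,d,e} ∪ {a}
  {a,c,d,e}  = {d,e} ∪ {a,c}
  [11 total]
Round 3 (3 new):
  {b}  = {a,c,d,e}ᶜ
  {c}  = {a,b,d,e}ᶜ
  {b,c}  = {a,d,e}ᶜ
  [14 total]
Round 4 adds 2:
  {a,b}  = {b} ∪ {a}
  {c,d,e}  = {d,e} ∪ {c}
  [16 total]
After Round 5 the family is unchanged; done.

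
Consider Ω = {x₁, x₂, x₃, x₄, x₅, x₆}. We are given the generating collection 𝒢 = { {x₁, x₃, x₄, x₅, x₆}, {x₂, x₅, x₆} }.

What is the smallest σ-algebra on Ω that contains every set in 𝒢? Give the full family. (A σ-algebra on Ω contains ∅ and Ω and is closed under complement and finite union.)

Take S₀ = 𝒢 ∪ {∅, Ω} = { ∅, {x₂, x₅, x₆}, {x₁, x₃, x₄, x₅, x₆}, Ω }.
Pass 1: 2 new —
  {x₂}  = complement {x₁, x₃, x₄, x₅, x₆}
  {x₁, x₃, x₄}  = complement {x₂, x₅, x₆}
  [6 total]
Pass 2 adds 1:
  {x₁, x₂, x₃, x₄}  = {x₁, x₃, x₄} ∪ {x₂}
  [7 total]
Pass 3 adds 1:
  {x₅, x₆}  = complement {x₁, x₂, x₃, x₄}
  [8 total]
After Pass 4 the family is unchanged; done.

|σ(𝒢)| = 8.  σ(𝒢) = { ∅, {x₂}, {x₅, x₆}, {x₁, x₃, x₄}, {x₂, x₅, x₆}, {x₁, x₂, x₃, x₄}, {x₁, x₃, x₄, x₅, x₆}, Ω }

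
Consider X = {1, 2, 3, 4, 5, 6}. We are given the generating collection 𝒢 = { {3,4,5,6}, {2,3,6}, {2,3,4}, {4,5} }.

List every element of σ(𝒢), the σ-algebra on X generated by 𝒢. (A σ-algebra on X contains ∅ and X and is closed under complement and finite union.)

Answer: σ(𝒢) = { {}, {1}, {2}, {3}, {4}, {5}, {6}, {1,2}, {1,3}, {1,4}, {1,5}, {1,6}, {2,3}, {2,4}, {2,5}, {2,6}, {3,4}, {3,5}, {3,6}, {4,5}, {4,6}, {5,6}, {1,2,3}, {1,2,4}, {1,2,5}, {1,2,6}, {1,3,4}, {1,3,5}, {1,3,6}, {1,4,5}, {1,4,6}, {1,5,6}, {2,3,4}, {2,3,5}, {2,3,6}, {2,4,5}, {2,4,6}, {2,5,6}, {3,4,5}, {3,4,6}, {3,5,6}, {4,5,6}, {1,2,3,4}, {1,2,3,5}, {1,2,3,6}, {1,2,4,5}, {1,2,4,6}, {1,2,5,6}, {1,3,4,5}, {1,3,4,6}, {1,3,5,6}, {1,4,5,6}, {2,3,4,5}, {2,3,4,6}, {2,3,5,6}, {2,4,5,6}, {3,4,5,6}, {1,2,3,4,5}, {1,2,3,4,6}, {1,2,3,5,6}, {1,2,4,5,6}, {1,3,4,5,6}, {2,3,4,5,6}, X }

Check:
Begin from { {}, {4,5}, {2,3,4}, {2,3,6}, {3,4,5,6}, X } (that is, 𝒢 plus ∅ and X).
Pass 1. New:
  {1,2}  = X∖{3,4,5,6}
  {1,4,5}  = X∖{2,3,6}
  {1,5,6}  = X∖{2,3,4}
  {1,2,3,6}  = X∖{4,5}
  {2,3,4,5}  = {4,5} ∪ {2,3,4}
  {2,3,4,6}  = {2,3,4} ∪ {2,3,6}
  {2,3,4,5,6}  = {4,5} ∪ {2,3,6}
  |family| = 13
Pass 2 (11 new):
  {1}  = X∖{2,3,4,5,6}
  {1,5}  = X∖{2,3,4,6}
  {1,6}  = X∖{2,3,4,5}
  {1,2,3,4}  = {2,3,4} ∪ {1,2}
  {1,2,4,5}  = {1,4,5} ∪ {1,2}
  {1,2,5,6}  = {1,2} ∪ {1,5,6}
  {1,4,5,6}  = {1,4,5} ∪ {1,5,6}
  {1,2,3,4,5}  = {1,4,5} ∪ {2,3,4}
  {1,2,3,4,6}  = {2,3,4} ∪ {1,2,3,6}
  {1,2,3,5,6}  = {2,3,6} ∪ {1,5,6}
  {1,3,4,5,6}  = {1,4,5} ∪ {3,4,5,6}
  |family| = 24
Pass 3: +11 →
  {2}  = X∖{1,3,4,5,6}
  {4}  = X∖{1,2,3,5,6}
  {5}  = X∖{1,2,3,4,6}
  {6}  = X∖{1,2,3,4,5}
  {2,3}  = X∖{1,4,5,6}
  {3,4}  = X∖{1,2,5,6}
  {3,6}  = X∖{1,2,4,5}
  {5,6}  = X∖{1,2,3,4}
  {1,2,5}  = {1,5} ∪ {1,2}
  {1,2,6}  = {1,6} ∪ {1,2}
  {1,2,4,5,6}  = {1,6} ∪ {1,2,4,5}
  |family| = 35
Pass 4: +24 →
  {3}  = X∖{1,2,4,5,6}
  {1,4}  = {1} ∪ {4}
  {2,4}  = {2} ∪ {4}
  {2,5}  = {2} ∪ {5}
  {2,6}  = {2} ∪ {6}
  {4,6}  = {6} ∪ {4}
  {1,2,3}  = {1,2} ∪ {2,3}
  {1,2,4}  = {1,2} ∪ {4}
  {1,3,4}  = {3,4} ∪ {1}
  {1,3,6}  = {1} ∪ {3,6}
  {1,4,6}  = {1,6} ∪ {4}
  {2,3,5}  = {5} ∪ {2,3}
  {2,4,5}  = {2} ∪ {4,5}
  {2,5,6}  = {5,6} ∪ {2}
  {3,4,5}  = X∖{1,2,6}
  {3,4,6}  = X∖{1,2,5}
  {3,5,6}  = {5,6} ∪ {3,6}
  {4,5,6}  = {5,6} ∪ {4,5}
  {1,2,3,5}  = {1,2,5} ∪ {2,3}
  {1,2,4,6}  = {4} ∪ {1,2,6}
  {1,3,4,5}  = {1,4,5} ∪ {3,4}
  {1,3,4,6}  = {3,4} ∪ {1,6}
  {1,3,5,6}  = {1,5,6} ∪ {3,6}
  {2,3,5,6}  = {5,6} ∪ {2,3,6}
  |family| = 59
Pass 5: +5 →
  {1,3}  = {3} ∪ {1}
  {3,5}  = X∖{1,2,4,6}
  {1,3,5}  = {1,5} ∪ {3}
  {2,4,6}  = {2} ∪ {4,6}
  {2,4,5,6}  = {2,5} ∪ {4,6}
  |family| = 64
Pass 6: already closed under ᶜ and ∪.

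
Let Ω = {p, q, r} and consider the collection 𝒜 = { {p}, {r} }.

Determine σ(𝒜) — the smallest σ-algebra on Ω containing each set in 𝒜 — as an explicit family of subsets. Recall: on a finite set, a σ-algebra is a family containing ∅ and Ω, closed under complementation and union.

Answer: σ(𝒜) = { {}, {p}, {q}, {r}, {p, q}, {p, r}, {q, r}, Ω }

Trace:
Begin from { {}, {p}, {r}, Ω } (that is, 𝒜 plus ∅ and Ω).
Iteration 1: +3 →
  {p, q}  = Ω∖{r}
  {p, r}  = {r} ∪ {p}
  {q, r}  = Ω∖{p}
  — 7 sets.
Iteration 2: 1 new —
  {q}  = Ω∖{p, r}
  — 8 sets.
After Iteration 3 the family is unchanged; done.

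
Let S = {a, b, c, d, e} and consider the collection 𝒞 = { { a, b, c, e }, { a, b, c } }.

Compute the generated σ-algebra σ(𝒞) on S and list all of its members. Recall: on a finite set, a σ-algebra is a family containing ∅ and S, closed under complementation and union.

Start: 𝒞 ∪ {∅, S} = { {}, { a, b, c }, { a, b, c, e }, S }.
Step 1 adds 2:
  { d }  = ᶜ of { a, b, c, e }
  { d, e }  = ᶜ of { a, b, c }
Step 2 adds 1:
  { a, b, c, d }  = { a, b, c } ∪ { d }
Step 3. New:
  { e }  = ᶜ of { a, b, c, d }
Step 4: no new sets; the family is a σ-algebra.

σ(𝒞) = { {}, { d }, { e }, { d, e }, { a, b, c }, { a, b, c, d }, { a, b, c, e }, S }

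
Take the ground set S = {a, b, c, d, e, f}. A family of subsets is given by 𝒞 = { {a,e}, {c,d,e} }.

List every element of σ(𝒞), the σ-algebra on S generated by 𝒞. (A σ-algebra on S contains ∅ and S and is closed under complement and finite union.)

Initial family (4 sets): { ∅, {a,e}, {c,d,e}, S }.
Step 1 adds 3:
  {a,b,f}  = ᶜ of {c,d,e}
  {a,c,d,e}  = {c,d,e} ∪ {a,e}
  {b,c,d,f}  = ᶜ of {a,e}
  |family| = 7
Step 2 (4 new):
  {b,f}  = ᶜ of {a,c,d,e}
  {a,b,e,f}  = {a,e} ∪ {a,b,f}
  {a,b,c,d,f}  = {b,c,d,f} ∪ {a,b,f}
  {b,c,d,e,f}  = {c,d,e} ∪ {b,c,d,f}
  |family| = 11
Step 3 (3 new):
  {a}  = ᶜ of {b,c,d,e,f}
  {e}  = ᶜ of {a,b,c,d,f}
  {c,d}  = ᶜ of {a,b,e,f}
  |family| = 14
Step 4 adds 2:
  {a,c,d}  = {c,d} ∪ {a}
  {b,e,f}  = {b,f} ∪ {e}
  |family| = 16
Step 5: stable.

|σ(𝒞)| = 16.  σ(𝒞) = { ∅, {a}, {e}, {a,e}, {b,f}, {c,d}, {a,b,f}, {a,c,d}, {b,e,f}, {c,d,e}, {a,b,e,f}, {a,c,d,e}, {b,c,d,f}, {a,b,c,d,f}, {b,c,d,e,f}, S }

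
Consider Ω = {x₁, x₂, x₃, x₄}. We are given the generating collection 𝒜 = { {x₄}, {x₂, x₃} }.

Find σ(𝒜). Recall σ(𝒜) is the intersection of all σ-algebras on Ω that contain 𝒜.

σ(𝒜) = { ∅, {x₁}, {x₄}, {x₁, x₄}, {x₂, x₃}, {x₁, x₂, x₃}, {x₂, x₃, x₄}, Ω }

Check:
Seed the family with 𝒜 together with ∅ and Ω: { ∅, {x₄}, {x₂, x₃}, Ω }.
Step 1 adds 3:
  {x₁, x₄}  = ᶜ of {x₂, x₃}
  {x₁, x₂, x₃}  = ᶜ of {x₄}
  {x₂, x₃, x₄}  = {x₄} ∪ {x₂, x₃}
Step 2: +1 →
  {x₁}  = ᶜ of {x₂, x₃, x₄}
Step 3 adds nothing — fixpoint reached.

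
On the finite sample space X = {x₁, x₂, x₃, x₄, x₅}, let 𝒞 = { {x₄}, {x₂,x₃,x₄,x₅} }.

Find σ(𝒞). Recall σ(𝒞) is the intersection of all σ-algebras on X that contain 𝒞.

Begin from { {}, {x₄}, {x₂,x₃,x₄,x₅}, X } (that is, 𝒞 plus ∅ and X).
Iteration 1: 2 new —
  {x₁}  = {x₂,x₃,x₄,x₅}ᶜ
  {x₁,x₂,x₃,x₅}  = {x₄}ᶜ
  |family| = 6
Iteration 2: 1 new —
  {x₁,x₄}  = {x₄} ∪ {x₁}
  |family| = 7
Iteration 3 (1 new):
  {x₂,x₃,x₅}  = {x₁,x₄}ᶜ
  |family| = 8
Iteration 4: already closed under ᶜ and ∪.

|σ(𝒞)| = 8.  σ(𝒞) = { {}, {x₁}, {x₄}, {x₁,x₄}, {x₂,x₃,x₅}, {x₁,x₂,x₃,x₅}, {x₂,x₃,x₄,x₅}, X }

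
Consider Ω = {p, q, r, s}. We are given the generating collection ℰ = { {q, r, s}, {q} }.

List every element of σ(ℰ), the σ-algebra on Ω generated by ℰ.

Take S₀ = ℰ ∪ {∅, Ω} = { {}, {q}, {q, r, s}, Ω }.
Step 1. New:
  {p}  = ᶜ of {q, r, s}
  {p, r, s}  = ᶜ of {q}
Step 2 adds 1:
  {p, q}  = {q} ∪ {p}
Step 3 adds 1:
  {r, s}  = ᶜ of {p, q}
Step 4: no new sets; the family is a σ-algebra.

Therefore σ(ℰ) = { {}, {p}, {q}, {p, q}, {r, s}, {p, r, s}, {q, r, s}, Ω } (|σ(ℰ)| = 8).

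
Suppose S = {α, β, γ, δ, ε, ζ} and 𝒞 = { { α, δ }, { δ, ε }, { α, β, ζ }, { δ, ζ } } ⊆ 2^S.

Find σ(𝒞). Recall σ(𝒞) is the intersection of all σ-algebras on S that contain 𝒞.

σ(𝒞) (64 sets): { {}, { α }, { β }, { γ }, { δ }, { ε }, { ζ }, { α, β }, { α, γ }, { α, δ }, { α, ε }, { α, ζ }, { β, γ }, { β, δ }, { β, ε }, { β, ζ }, { γ, δ }, { γ, ε }, { γ, ζ }, { δ, ε }, { δ, ζ }, { ε, ζ }, { α, β, γ }, { α, β, δ }, { α, β, ε }, { α, β, ζ }, { α, γ, δ }, { α, γ, ε }, { α, γ, ζ }, { α, δ, ε }, { α, δ, ζ }, { α, ε, ζ }, { β, γ, δ }, { β, γ, ε }, { β, γ, ζ }, { β, δ, ε }, { β, δ, ζ }, { β, ε, ζ }, { γ, δ, ε }, { γ, δ, ζ }, { γ, ε, ζ }, { δ, ε, ζ }, { α, β, γ, δ }, { α, β, γ, ε }, { α, β, γ, ζ }, { α, β, δ, ε }, { α, β, δ, ζ }, { α, β, ε, ζ }, { α, γ, δ, ε }, { α, γ, δ, ζ }, { α, γ, ε, ζ }, { α, δ, ε, ζ }, { β, γ, δ, ε }, { β, γ, δ, ζ }, { β, γ, ε, ζ }, { β, δ, ε, ζ }, { γ, δ, ε, ζ }, { α, β, γ, δ, ε }, { α, β, γ, δ, ζ }, { α, β, γ, ε, ζ }, { α, β, δ, ε, ζ }, { α, γ, δ, ε, ζ }, { β, γ, δ, ε, ζ }, S }

Derivation:
Begin from { {}, { α, δ }, { δ, ε }, { δ, ζ }, { α, β, ζ }, S } (that is, 𝒞 plus ∅ and S).
Step 1. New:
  { α, δ, ε }  = { δ, ε } ∪ { α, δ }
  { α, δ, ζ }  = { α, δ } ∪ { δ, ζ }
  { γ, δ, ε }  = complement { α, β, ζ }
  { δ, ε, ζ }  = { δ, ε } ∪ { δ, ζ }
  { α, β, γ, ε }  = complement { δ, ζ }
  { α, β, γ, ζ }  = complement { δ, ε }
  { α, β, δ, ζ }  = { α, δ } ∪ { α, β, ζ }
  { β, γ, ε, ζ }  = complement { α, δ }
  { α, β, δ, ε, ζ }  = { δ, ε } ∪ { α, β, ζ }
  |family| = 15
Step 2: +13 →
  { γ }  = complement { α, β, δ, ε, ζ }
  { γ, ε }  = complement { α, β, δ, ζ }
  { α, β, γ }  = complement { δ, ε, ζ }
  { β, γ, ε }  = complement { α, δ, ζ }
  { β, γ, ζ }  = complement { α, δ, ε }
  { α, γ, δ, ε }  = { α, δ, ε } ∪ { γ, δ, ε }
  { α, δ, ε, ζ }  = { α, δ, ε } ∪ { α, δ, ζ }
  { γ, δ, ε, ζ }  = { γ, δ, ε } ∪ { δ, ζ }
  { α, β, γ, δ, ε }  = { α, δ, ε } ∪ { α, β, γ, ε }
  { α, β, γ, δ, ζ }  = { α, β, δ, ζ } ∪ { α, β, γ, ζ }
  { α, β, γ, ε, ζ }  = { α, β, γ, ζ } ∪ { α, β, γ, ε }
  { α, γ, δ, ε, ζ }  = { γ, δ, ε } ∪ { α, δ, ζ }
  { β, γ, δ, ε, ζ }  = { γ, δ, ε } ∪ { β, γ, ε, ζ }
  |family| = 28
Step 3 (14 new):
  { α }  = complement { β, γ, δ, ε, ζ }
  { β }  = complement { α, γ, δ, ε, ζ }
  { δ }  = complement { α, β, γ, ε, ζ }
  { ε }  = complement { α, β, γ, δ, ζ }
  { ζ }  = complement { α, β, γ, δ, ε }
  { α, β }  = complement { γ, δ, ε, ζ }
  { β, γ }  = complement { α, δ, ε, ζ }
  { β, ζ }  = complement { α, γ, δ, ε }
  { α, γ, δ }  = { α, δ } ∪ { γ }
  { γ, δ, ζ }  = { δ, ζ } ∪ { γ }
  { α, β, γ, δ }  = { α, δ } ∪ { α, β, γ }
  { α, γ, δ, ζ }  = { α, δ, ζ } ∪ { γ }
  { β, γ, δ, ε }  = { γ, δ, ε } ∪ { β, γ, ε }
  { β, γ, δ, ζ }  = { δ, ζ } ∪ { β, γ, ζ }
  |family| = 42
Step 4 (19 new):
  { α, γ }  = { γ } ∪ { α }
  { α, ε }  = complement { β, γ, δ, ζ }
  { α, ζ }  = complement { β, γ, δ, ε }
  { β, δ }  = { β } ∪ { δ }
  { β, ε }  = complement { α, γ, δ, ζ }
  { γ, δ }  = { γ } ∪ { δ }
  { γ, ζ }  = { γ } ∪ { ζ }
  { ε, ζ }  = complement { α, β, γ, δ }
  { α, β, δ }  = { β } ∪ { α, δ }
  { α, β, ε }  = complement { γ, δ, ζ }
  { α, γ, ε }  = { γ, ε } ∪ { α }
  { β, γ, δ }  = { β, γ } ∪ { δ }
  { β, δ, ε }  = { β } ∪ { δ, ε }
  { β, δ, ζ }  = { β } ∪ { δ, ζ }
  { β, ε, ζ }  = complement { α, γ, δ }
  { γ, ε, ζ }  = { γ, ε } ∪ { ζ }
  { α, β, δ, ε }  = { β } ∪ { α, δ, ε }
  { α, β, ε, ζ }  = { ε } ∪ { α, β, ζ }
  { β, δ, ε, ζ }  = { β } ∪ { δ, ε, ζ }
  |family| = 61
Step 5. New:
  { α, γ, ζ }  = complement { β, δ, ε }
  { α, ε, ζ }  = complement { β, γ, δ }
  { α, γ, ε, ζ }  = complement { β, δ }
  |family| = 64
After Step 6 the family is unchanged; done.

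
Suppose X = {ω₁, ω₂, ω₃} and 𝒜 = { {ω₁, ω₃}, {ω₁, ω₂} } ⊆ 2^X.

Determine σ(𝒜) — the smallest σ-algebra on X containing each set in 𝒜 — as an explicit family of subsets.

σ(𝒜) = { {}, {ω₁}, {ω₂}, {ω₃}, {ω₁, ω₂}, {ω₁, ω₃}, {ω₂, ω₃}, X }

Derivation:
Start: 𝒜 ∪ {∅, X} = { {}, {ω₁, ω₂}, {ω₁, ω₃}, X }.
Pass 1 (2 new):
  {ω₂}  = {ω₁, ω₃}ᶜ
  {ω₃}  = {ω₁, ω₂}ᶜ
  — 6 sets.
Pass 2 adds 1:
  {ω₂, ω₃}  = {ω₃} ∪ {ω₂}
  — 7 sets.
Pass 3: 1 new —
  {ω₁}  = {ω₂, ω₃}ᶜ
  — 8 sets.
After Pass 4 the family is unchanged; done.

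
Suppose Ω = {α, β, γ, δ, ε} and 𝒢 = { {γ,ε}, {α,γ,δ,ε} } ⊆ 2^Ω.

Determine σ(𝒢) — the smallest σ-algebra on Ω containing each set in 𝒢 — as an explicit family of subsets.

σ(𝒢) = { {}, {β}, {α,δ}, {γ,ε}, {α,β,δ}, {β,γ,ε}, {α,γ,δ,ε}, Ω }

Derivation:
Begin from { {}, {γ,ε}, {α,γ,δ,ε}, Ω } (that is, 𝒢 plus ∅ and Ω).
Pass 1: 2 new —
  {β}  = ᶜ of {α,γ,δ,ε}
  {α,β,δ}  = ᶜ of {γ,ε}
  |family| = 6
Pass 2: 1 new —
  {β,γ,ε}  = {γ,ε} ∪ {β}
  |family| = 7
Pass 3. New:
  {α,δ}  = ᶜ of {β,γ,ε}
  |family| = 8
Pass 4: no new sets; the family is a σ-algebra.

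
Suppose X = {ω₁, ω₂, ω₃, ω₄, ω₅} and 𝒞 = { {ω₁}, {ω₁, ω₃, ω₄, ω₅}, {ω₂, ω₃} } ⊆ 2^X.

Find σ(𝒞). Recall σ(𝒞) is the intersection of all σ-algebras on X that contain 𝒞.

Answer: σ(𝒞) = { ∅, {ω₁}, {ω₂}, {ω₃}, {ω₁, ω₂}, {ω₁, ω₃}, {ω₂, ω₃}, {ω₄, ω₅}, {ω₁, ω₂, ω₃}, {ω₁, ω₄, ω₅}, {ω₂, ω₄, ω₅}, {ω₃, ω₄, ω₅}, {ω₁, ω₂, ω₄, ω₅}, {ω₁, ω₃, ω₄, ω₅}, {ω₂, ω₃, ω₄, ω₅}, X }

Working:
Seed the family with 𝒞 together with ∅ and X: { ∅, {ω₁}, {ω₂, ω₃}, {ω₁, ω₃, ω₄, ω₅}, X }.
Step 1 adds 4:
  {ω₂}  = X∖{ω₁, ω₃, ω₄, ω₅}
  {ω₁, ω₂, ω₃}  = {ω₂, ω₃} ∪ {ω₁}
  {ω₁, ω₄, ω₅}  = X∖{ω₂, ω₃}
  {ω₂, ω₃, ω₄, ω₅}  = X∖{ω₁}
  (now 9)
Step 2 adds 3:
  {ω₁, ω₂}  = {ω₂} ∪ {ω₁}
  {ω₄, ω₅}  = X∖{ω₁, ω₂, ω₃}
  {ω₁, ω₂, ω₄, ω₅}  = {ω₁, ω₄, ω₅} ∪ {ω₂}
  (now 12)
Step 3 (3 new):
  {ω₃}  = X∖{ω₁, ω₂, ω₄, ω₅}
  {ω₂, ω₄, ω₅}  = {ω₄, ω₅} ∪ {ω₂}
  {ω₃, ω₄, ω₅}  = X∖{ω₁, ω₂}
  (now 15)
Step 4: 1 new —
  {ω₁, ω₃}  = X∖{ω₂, ω₄, ω₅}
  (now 16)
Step 5: closed — nothing new.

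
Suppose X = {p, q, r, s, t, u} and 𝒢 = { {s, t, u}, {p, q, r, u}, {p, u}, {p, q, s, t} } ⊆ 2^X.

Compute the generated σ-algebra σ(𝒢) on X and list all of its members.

Seed the family with 𝒢 together with ∅ and X: { ∅, {p, u}, {s, t, u}, {p, q, r, u}, {p, q, s, t}, X }.
Step 1 (6 new):
  {r, u}  = complement {p, q, s, t}
  {s, t}  = complement {p, q, r, u}
  {p, q, r}  = complement {s, t, u}
  {p, s, t, u}  = {p, u} ∪ {s, t, u}
  {q, r, s, t}  = complement {p, u}
  {p, q, s, t, u}  = {p, u} ∪ {p, q, s, t}
  (now 12)
Step 2. New:
  {r}  = complement {p, q, s, t, u}
  {q, r}  = complement {p, s, t, u}
  {p, r, u}  = {p, u} ∪ {r, u}
  {r, s, t, u}  = {s, t} ∪ {r, u}
  {p, q, r, s, t}  = {p, q, r} ∪ {q, r, s, t}
  {p, r, s, t, u}  = {p, s, t, u} ∪ {r, u}
  {q, r, s, t, u}  = {q, r, s, t} ∪ {r, u}
  (now 19)
Step 3: +7 →
  {p}  = complement {q, r, s, t, u}
  {q}  = complement {p, r, s, t, u}
  {u}  = complement {p, q, r, s, t}
  {p, q}  = complement {r, s, t, u}
  {q, r, u}  = {q, r} ∪ {r, u}
  {q, s, t}  = complement {p, r, u}
  {r, s, t}  = {s, t} ∪ {r}
  (now 26)
Step 4 (6 new):
  {p, r}  = {r} ∪ {p}
  {q, u}  = {q} ∪ {u}
  {p, q, u}  = complement {r, s, t}
  {p, s, t}  = complement {q, r, u}
  {p, r, s, t}  = {r, s, t} ∪ {p}
  {q, s, t, u}  = {q} ∪ {s, t, u}
  (now 32)
Step 5: already closed under ᶜ and ∪.

Therefore σ(𝒢) = { ∅, {p}, {q}, {r}, {u}, {p, q}, {p, r}, {p, u}, {q, r}, {q, u}, {r, u}, {s, t}, {p, q, r}, {p, q, u}, {p, r, u}, {p, s, t}, {q, r, u}, {q, s, t}, {r, s, t}, {s, t, u}, {p, q, r, u}, {p, q, s, t}, {p, r, s, t}, {p, s, t, u}, {q, r, s, t}, {q, s, t, u}, {r, s, t, u}, {p, q, r, s, t}, {p, q, s, t, u}, {p, r, s, t, u}, {q, r, s, t, u}, X } (|σ(𝒢)| = 32).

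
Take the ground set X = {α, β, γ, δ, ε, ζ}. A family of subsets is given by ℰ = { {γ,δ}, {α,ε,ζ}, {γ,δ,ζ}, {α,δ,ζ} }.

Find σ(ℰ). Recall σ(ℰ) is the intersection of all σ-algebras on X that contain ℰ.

Seed the family with ℰ together with ∅ and X: { {}, {γ,δ}, {α,δ,ζ}, {α,ε,ζ}, {γ,δ,ζ}, X }.
Step 1 adds 7:
  {α,β,ε}  = ᶜ of {γ,δ,ζ}
  {β,γ,δ}  = ᶜ of {α,ε,ζ}
  {β,γ,ε}  = ᶜ of {α,δ,ζ}
  {α,β,ε,ζ}  = ᶜ of {γ,δ}
  {α,γ,δ,ζ}  = {γ,δ} ∪ {α,δ,ζ}
  {α,δ,ε,ζ}  = {α,ε,ζ} ∪ {α,δ,ζ}
  {α,γ,δ,ε,ζ}  = {γ,δ} ∪ {α,ε,ζ}
  |family| = 13
Step 2: 11 new —
  {β}  = ᶜ of {α,γ,δ,ε,ζ}
  {β,γ}  = ᶜ of {α,δ,ε,ζ}
  {β,ε}  = ᶜ of {α,γ,δ,ζ}
  {α,β,γ,ε}  = {α,β,ε} ∪ {β,γ,ε}
  {β,γ,δ,ε}  = {γ,δ} ∪ {β,γ,ε}
  {β,γ,δ,ζ}  = {β,γ,δ} ∪ {γ,δ,ζ}
  {α,β,γ,δ,ε}  = {γ,δ} ∪ {α,β,ε}
  {α,β,γ,δ,ζ}  = {β,γ,δ} ∪ {α,δ,ζ}
  {α,β,γ,ε,ζ}  = {β,γ,ε} ∪ {α,ε,ζ}
  {α,β,δ,ε,ζ}  = {α,δ,ε,ζ} ∪ {α,β,ε}
  {β,γ,δ,ε,ζ}  = {β,γ,ε} ∪ {γ,δ,ζ}
  |family| = 24
Step 3. New:
  {α}  = ᶜ of {β,γ,δ,ε,ζ}
  {γ}  = ᶜ of {α,β,δ,ε,ζ}
  {δ}  = ᶜ of {α,β,γ,ε,ζ}
  {ε}  = ᶜ of {α,β,γ,δ,ζ}
  {ζ}  = ᶜ of {α,β,γ,δ,ε}
  {α,ε}  = ᶜ of {β,γ,δ,ζ}
  {α,ζ}  = ᶜ of {β,γ,δ,ε}
  {δ,ζ}  = ᶜ of {α,β,γ,ε}
  {α,β,δ,ζ}  = {β} ∪ {α,δ,ζ}
  |family| = 33
Step 4 (29 new):
  {α,β}  = {α} ∪ {β}
  {α,γ}  = {α} ∪ {γ}
  {α,δ}  = {α} ∪ {δ}
  {β,δ}  = {β} ∪ {δ}
  {β,ζ}  = {β} ∪ {ζ}
  {γ,ε}  = ᶜ of {α,β,δ,ζ}
  {γ,ζ}  = {ζ} ∪ {γ}
  {δ,ε}  = {ε} ∪ {δ}
  {ε,ζ}  = {ζ} ∪ {ε}
  {α,β,γ}  = {α} ∪ {β,γ}
  {α,β,ζ}  = {α,ζ} ∪ {β}
  {α,γ,δ}  = {γ,δ} ∪ {α}
  {α,γ,ε}  = {γ} ∪ {α,ε}
  {α,γ,ζ}  = {α,ζ} ∪ {γ}
  {α,δ,ε}  = {α,ε} ∪ {δ}
  {β,γ,ζ}  = {ζ} ∪ {β,γ}
  {β,δ,ε}  = {β,ε} ∪ {δ}
  {β,δ,ζ}  = {β} ∪ {δ,ζ}
  {β,ε,ζ}  = {β,ε} ∪ {ζ}
  {γ,δ,ε}  = {γ,δ} ∪ {ε}
  {δ,ε,ζ}  = {ε} ∪ {δ,ζ}
  {α,β,γ,δ}  = {α} ∪ {β,γ,δ}
  {α,β,γ,ζ}  = {α,ζ} ∪ {β,γ}
  {α,β,δ,ε}  = {α,β,ε} ∪ {δ}
  {α,γ,δ,ε}  = {γ,δ} ∪ {α,ε}
  {α,γ,ε,ζ}  = {γ} ∪ {α,ε,ζ}
  {β,γ,ε,ζ}  = {ζ} ∪ {β,γ,ε}
  {β,δ,ε,ζ}  = {β,ε} ∪ {δ,ζ}
  {γ,δ,ε,ζ}  = {ε} ∪ {γ,δ,ζ}
  |family| = 62
Step 5. New:
  {α,β,δ}  = {β} ∪ {α,δ}
  {γ,ε,ζ}  = {ε,ζ} ∪ {γ,ε}
  |family| = 64
Step 6: no new sets; the family is a σ-algebra.

Therefore σ(ℰ) = { {}, {α}, {β}, {γ}, {δ}, {ε}, {ζ}, {α,β}, {α,γ}, {α,δ}, {α,ε}, {α,ζ}, {β,γ}, {β,δ}, {β,ε}, {β,ζ}, {γ,δ}, {γ,ε}, {γ,ζ}, {δ,ε}, {δ,ζ}, {ε,ζ}, {α,β,γ}, {α,β,δ}, {α,β,ε}, {α,β,ζ}, {α,γ,δ}, {α,γ,ε}, {α,γ,ζ}, {α,δ,ε}, {α,δ,ζ}, {α,ε,ζ}, {β,γ,δ}, {β,γ,ε}, {β,γ,ζ}, {β,δ,ε}, {β,δ,ζ}, {β,ε,ζ}, {γ,δ,ε}, {γ,δ,ζ}, {γ,ε,ζ}, {δ,ε,ζ}, {α,β,γ,δ}, {α,β,γ,ε}, {α,β,γ,ζ}, {α,β,δ,ε}, {α,β,δ,ζ}, {α,β,ε,ζ}, {α,γ,δ,ε}, {α,γ,δ,ζ}, {α,γ,ε,ζ}, {α,δ,ε,ζ}, {β,γ,δ,ε}, {β,γ,δ,ζ}, {β,γ,ε,ζ}, {β,δ,ε,ζ}, {γ,δ,ε,ζ}, {α,β,γ,δ,ε}, {α,β,γ,δ,ζ}, {α,β,γ,ε,ζ}, {α,β,δ,ε,ζ}, {α,γ,δ,ε,ζ}, {β,γ,δ,ε,ζ}, X } (|σ(ℰ)| = 64).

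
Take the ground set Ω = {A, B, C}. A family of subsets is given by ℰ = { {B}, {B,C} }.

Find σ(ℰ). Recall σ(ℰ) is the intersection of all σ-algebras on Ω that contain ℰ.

Start: ℰ ∪ {∅, Ω} = { {}, {B}, {B,C}, Ω }.
Step 1: 2 new —
  {A}  = complement {B,C}
  {A,C}  = complement {B}
  (now 6)
Step 2: +1 →
  {A,B}  = {B} ∪ {A}
  (now 7)
Step 3: 1 new —
  {C}  = complement {A,B}
  (now 8)
Step 4: no new sets; the family is a σ-algebra.

σ(ℰ) = { {}, {A}, {B}, {C}, {A,B}, {A,C}, {B,C}, Ω }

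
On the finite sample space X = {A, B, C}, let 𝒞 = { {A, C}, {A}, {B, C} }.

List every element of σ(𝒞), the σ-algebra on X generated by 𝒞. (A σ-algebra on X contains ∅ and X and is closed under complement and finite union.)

Answer: σ(𝒞) = { ∅, {A}, {B}, {C}, {A, B}, {A, C}, {B, C}, X }

Derivation:
Begin from { ∅, {A}, {A, C}, {B, C}, X } (that is, 𝒞 plus ∅ and X).
Step 1 adds 1:
  {B}  = ᶜ of {A, C}
  (now 6)
Step 2: +1 →
  {A, B}  = {B} ∪ {A}
  (now 7)
Step 3: +1 →
  {C}  = ᶜ of {A, B}
  (now 8)
After Step 4 the family is unchanged; done.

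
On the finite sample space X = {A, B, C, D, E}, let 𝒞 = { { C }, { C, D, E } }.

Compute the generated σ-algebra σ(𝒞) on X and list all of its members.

Seed the family with 𝒞 together with ∅ and X: { {  }, { C }, { C, D, E }, X }.
Pass 1 (2 new):
  { A, B }  = X∖{ C, D, E }
  { A, B, D, E }  = X∖{ C }
  (now 6)
Pass 2 adds 1:
  { A, B, C }  = { C } ∪ { A, B }
  (now 7)
Pass 3 adds 1:
  { D, E }  = X∖{ A, B, C }
  (now 8)
After Pass 4 the family is unchanged; done.

Therefore σ(𝒞) = { {  }, { C }, { A, B }, { D, E }, { A, B, C }, { C, D, E }, { A, B, D, E }, X } (|σ(𝒞)| = 8).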